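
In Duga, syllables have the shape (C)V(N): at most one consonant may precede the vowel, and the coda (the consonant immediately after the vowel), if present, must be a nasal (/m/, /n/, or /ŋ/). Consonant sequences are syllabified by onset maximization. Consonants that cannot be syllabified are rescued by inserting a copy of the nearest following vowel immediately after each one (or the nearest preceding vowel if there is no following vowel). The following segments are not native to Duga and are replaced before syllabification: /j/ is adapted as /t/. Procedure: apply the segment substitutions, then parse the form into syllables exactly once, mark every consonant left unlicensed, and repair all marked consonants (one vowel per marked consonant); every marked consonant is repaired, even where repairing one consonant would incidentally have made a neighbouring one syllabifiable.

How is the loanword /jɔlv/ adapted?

tɔlɔvɔ

Substitution: /j/ → /t/, giving /tɔlv/.
Syllabifying with onset maximization leaves /l/, /v/ stranded (only a nasal (/m/, /n/, or /ŋ/) is licensed in coda position; onsets are limited to one consonant).
Inserting the epenthetic vowel yields /l/ → /lɔ/, /v/ → /vɔ/.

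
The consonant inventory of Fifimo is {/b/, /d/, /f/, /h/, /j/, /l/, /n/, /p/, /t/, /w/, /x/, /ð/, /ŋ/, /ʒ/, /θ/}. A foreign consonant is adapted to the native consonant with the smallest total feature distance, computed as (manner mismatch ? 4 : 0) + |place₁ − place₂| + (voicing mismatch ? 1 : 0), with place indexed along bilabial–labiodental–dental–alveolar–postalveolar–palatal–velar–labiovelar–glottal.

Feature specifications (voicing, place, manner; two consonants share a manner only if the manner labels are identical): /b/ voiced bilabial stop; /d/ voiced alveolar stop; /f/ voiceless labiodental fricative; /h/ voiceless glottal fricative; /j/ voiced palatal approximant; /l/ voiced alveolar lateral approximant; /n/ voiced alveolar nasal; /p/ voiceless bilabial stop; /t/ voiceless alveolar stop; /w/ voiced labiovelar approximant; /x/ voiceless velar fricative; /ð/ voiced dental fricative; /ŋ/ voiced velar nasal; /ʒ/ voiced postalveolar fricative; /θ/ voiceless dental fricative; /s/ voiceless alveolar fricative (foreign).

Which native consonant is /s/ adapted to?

θ

/θ/ is closest: same manner (fricative), place distance 1 (alveolar→dental), same voicing; total 1. Next closest is /f/ at distance 2.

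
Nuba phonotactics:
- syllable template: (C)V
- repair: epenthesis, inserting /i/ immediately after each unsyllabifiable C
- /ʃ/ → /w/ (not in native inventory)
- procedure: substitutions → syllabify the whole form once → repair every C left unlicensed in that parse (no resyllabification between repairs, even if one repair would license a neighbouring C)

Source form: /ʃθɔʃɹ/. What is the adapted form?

Substitution: /ʃ/ → /w/, giving /wθɔwɹ/.
Under (C)V, the unsyllabifiable consonants are /w/, /w/, /ɹ/ (no codas are permitted; onsets are limited to one consonant).
Each unlicensed consonant becomes the onset of a new syllable: /w/ → /wi/, /w/ → /wi/, /ɹ/ → /ɹi/.

wiθɔwiɹi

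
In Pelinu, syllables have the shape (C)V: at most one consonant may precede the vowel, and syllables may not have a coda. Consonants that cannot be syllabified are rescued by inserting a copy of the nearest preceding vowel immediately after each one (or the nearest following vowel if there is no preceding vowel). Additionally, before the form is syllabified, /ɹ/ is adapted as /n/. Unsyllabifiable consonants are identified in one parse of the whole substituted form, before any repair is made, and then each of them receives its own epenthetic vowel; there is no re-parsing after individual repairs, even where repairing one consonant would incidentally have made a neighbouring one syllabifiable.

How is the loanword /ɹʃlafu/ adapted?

Substitution: /ɹ/ → /n/, giving /nʃlafu/.
The consonants /n/, /ʃ/ cannot be parsed into a legal (C)V syllable (no codas are permitted; onsets are limited to one consonant).
Each unlicensed consonant becomes the onset of a new syllable: /n/ → /na/, /ʃ/ → /ʃa/.

naʃalafu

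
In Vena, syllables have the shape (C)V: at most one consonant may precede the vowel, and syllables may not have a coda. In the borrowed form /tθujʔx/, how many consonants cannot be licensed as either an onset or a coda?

4

The consonants /t/, /j/, /ʔ/, /x/ cannot be parsed into a legal (C)V syllable (no codas are permitted; onsets are limited to one consonant).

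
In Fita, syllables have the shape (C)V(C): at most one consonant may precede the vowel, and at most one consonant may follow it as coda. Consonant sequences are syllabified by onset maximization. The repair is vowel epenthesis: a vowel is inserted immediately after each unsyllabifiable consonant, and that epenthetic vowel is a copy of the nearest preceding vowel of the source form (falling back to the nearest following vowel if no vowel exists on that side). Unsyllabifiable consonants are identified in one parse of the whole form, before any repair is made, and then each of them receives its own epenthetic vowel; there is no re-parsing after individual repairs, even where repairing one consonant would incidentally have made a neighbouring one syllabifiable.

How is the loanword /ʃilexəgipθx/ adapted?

ʃilexəgipθixi

Under (C)V(C), the unsyllabifiable consonants are /θ/, /x/ (at most one coda consonant is licensed; onsets are limited to one consonant).
Inserting the epenthetic vowel yields /θ/ → /θi/, /x/ → /xi/.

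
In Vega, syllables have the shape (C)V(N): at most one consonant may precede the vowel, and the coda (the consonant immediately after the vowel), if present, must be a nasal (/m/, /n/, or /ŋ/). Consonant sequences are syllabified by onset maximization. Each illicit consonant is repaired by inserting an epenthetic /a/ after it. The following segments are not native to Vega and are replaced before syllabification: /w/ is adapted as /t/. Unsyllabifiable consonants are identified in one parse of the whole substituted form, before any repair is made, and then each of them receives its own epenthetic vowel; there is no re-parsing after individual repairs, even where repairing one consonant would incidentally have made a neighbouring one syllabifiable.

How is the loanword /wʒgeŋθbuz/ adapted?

Substitution: /w/ → /t/, giving /tʒgeŋθbuz/.
Syllabifying with onset maximization leaves /t/, /ʒ/, /θ/, /z/ stranded (only a nasal (/m/, /n/, or /ŋ/) is licensed in coda position; onsets are limited to one consonant).
Each unlicensed consonant becomes the onset of a new syllable: /t/ → /ta/, /ʒ/ → /ʒa/, /θ/ → /θa/, /z/ → /za/.

taʒageŋθabuza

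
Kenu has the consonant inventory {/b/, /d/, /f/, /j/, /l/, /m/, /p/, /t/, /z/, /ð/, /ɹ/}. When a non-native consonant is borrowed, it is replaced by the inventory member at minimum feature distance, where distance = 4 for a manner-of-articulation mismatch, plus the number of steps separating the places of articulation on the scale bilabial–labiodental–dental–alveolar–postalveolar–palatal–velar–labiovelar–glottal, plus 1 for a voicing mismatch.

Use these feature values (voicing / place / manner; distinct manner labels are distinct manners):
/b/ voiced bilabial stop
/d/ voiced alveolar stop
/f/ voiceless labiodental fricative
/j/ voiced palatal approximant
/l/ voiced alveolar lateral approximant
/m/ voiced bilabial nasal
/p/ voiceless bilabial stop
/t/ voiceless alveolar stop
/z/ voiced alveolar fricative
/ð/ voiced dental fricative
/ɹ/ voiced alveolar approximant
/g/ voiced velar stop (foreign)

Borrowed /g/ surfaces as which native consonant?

d

/d/ is closest: same manner (stop), place distance 3 (velar→alveolar), same voicing; total 3. Next closest is /t/ at distance 4.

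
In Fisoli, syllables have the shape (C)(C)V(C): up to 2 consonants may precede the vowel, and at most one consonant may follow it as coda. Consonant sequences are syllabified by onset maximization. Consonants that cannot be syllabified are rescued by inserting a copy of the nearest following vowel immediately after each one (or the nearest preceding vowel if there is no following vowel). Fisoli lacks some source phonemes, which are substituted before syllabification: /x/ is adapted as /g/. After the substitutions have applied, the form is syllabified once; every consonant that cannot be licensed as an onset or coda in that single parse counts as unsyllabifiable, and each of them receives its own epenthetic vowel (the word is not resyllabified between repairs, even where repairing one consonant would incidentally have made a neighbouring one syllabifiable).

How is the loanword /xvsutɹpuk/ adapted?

Substitution: /x/ → /g/, giving /gvsutɹpuk/.
The consonants /g/ cannot be parsed into a legal (C)(C)V(C) syllable (at most one coda consonant is licensed; onsets may contain at most 2 consonants).
Each unlicensed consonant becomes the onset of a new syllable: /g/ → /gu/.

guvsutɹpuk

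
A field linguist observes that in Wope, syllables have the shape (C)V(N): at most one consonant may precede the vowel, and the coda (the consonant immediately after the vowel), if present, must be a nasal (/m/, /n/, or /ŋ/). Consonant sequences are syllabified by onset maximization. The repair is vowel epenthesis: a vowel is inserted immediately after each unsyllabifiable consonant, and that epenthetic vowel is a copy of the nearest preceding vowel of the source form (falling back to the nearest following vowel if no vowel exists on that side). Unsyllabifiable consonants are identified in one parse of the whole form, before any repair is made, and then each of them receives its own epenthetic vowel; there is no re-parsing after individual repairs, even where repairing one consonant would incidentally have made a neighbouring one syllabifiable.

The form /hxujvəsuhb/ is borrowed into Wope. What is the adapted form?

The consonants /h/, /j/, /h/, /b/ cannot be parsed into a legal (C)V(N) syllable (only a nasal (/m/, /n/, or /ŋ/) is licensed in coda position; onsets are limited to one consonant).
Epenthesis after each stranded consonant: /h/ → /hu/, /j/ → /ju/, /h/ → /hu/, /b/ → /bu/.

huxujuvəsuhubu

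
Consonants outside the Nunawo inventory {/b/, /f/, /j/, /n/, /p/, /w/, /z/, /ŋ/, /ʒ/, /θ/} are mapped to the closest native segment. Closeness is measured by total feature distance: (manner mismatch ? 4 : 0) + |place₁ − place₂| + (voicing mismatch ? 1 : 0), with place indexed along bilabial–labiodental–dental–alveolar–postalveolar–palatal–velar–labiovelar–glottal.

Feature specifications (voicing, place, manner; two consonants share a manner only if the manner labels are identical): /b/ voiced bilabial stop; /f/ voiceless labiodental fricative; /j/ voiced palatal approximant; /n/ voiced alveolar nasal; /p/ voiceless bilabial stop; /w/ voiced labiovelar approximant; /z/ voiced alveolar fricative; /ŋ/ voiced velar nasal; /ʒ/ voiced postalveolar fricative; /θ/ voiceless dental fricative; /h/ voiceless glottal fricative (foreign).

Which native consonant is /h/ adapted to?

/ʒ/ is closest: same manner (fricative), place distance 4 (glottal→postalveolar), voicing differs (+1); total 5. Next closest is /w/ at distance 6.

ʒ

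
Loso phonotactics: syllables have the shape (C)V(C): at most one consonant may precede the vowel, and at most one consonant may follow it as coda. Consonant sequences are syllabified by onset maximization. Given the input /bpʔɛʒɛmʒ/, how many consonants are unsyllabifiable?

3

Syllabifying with onset maximization leaves /b/, /p/, /ʒ/ stranded (at most one coda consonant is licensed; onsets are limited to one consonant).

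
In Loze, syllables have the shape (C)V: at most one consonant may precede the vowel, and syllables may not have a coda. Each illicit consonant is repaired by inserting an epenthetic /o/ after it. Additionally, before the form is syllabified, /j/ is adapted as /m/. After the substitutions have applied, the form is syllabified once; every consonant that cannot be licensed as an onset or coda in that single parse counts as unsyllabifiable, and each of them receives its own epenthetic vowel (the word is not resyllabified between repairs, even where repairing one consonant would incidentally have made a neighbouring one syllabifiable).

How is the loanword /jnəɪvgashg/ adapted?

Substitution: /j/ → /m/, giving /mnəɪvgashg/.
Syllabifying with onset maximization leaves /m/, /v/, /s/, /h/, /g/ stranded (no codas are permitted; onsets are limited to one consonant).
Inserting the epenthetic vowel yields /m/ → /mo/, /v/ → /vo/, /s/ → /so/, /h/ → /ho/, /g/ → /go/.

monəɪvogasohogo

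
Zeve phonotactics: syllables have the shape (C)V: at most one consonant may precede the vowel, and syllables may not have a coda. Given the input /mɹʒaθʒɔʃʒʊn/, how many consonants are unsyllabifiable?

Syllabifying with onset maximization leaves /m/, /ɹ/, /θ/, /ʃ/, /n/ stranded (no codas are permitted; onsets are limited to one consonant).

5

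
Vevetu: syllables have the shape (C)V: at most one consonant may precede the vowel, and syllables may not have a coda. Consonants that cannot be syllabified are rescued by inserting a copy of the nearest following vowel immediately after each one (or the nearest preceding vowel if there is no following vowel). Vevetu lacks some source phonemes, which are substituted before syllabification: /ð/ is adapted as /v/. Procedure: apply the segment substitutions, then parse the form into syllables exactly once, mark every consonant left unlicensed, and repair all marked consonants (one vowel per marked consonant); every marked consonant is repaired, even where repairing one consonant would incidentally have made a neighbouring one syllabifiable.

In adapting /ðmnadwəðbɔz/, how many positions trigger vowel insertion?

5

After substitution the input is /vmnadwəvbɔz/.
The unsyllabifiable consonants are /v/, /m/, /d/, /v/, /z/; each receives one epenthetic vowel.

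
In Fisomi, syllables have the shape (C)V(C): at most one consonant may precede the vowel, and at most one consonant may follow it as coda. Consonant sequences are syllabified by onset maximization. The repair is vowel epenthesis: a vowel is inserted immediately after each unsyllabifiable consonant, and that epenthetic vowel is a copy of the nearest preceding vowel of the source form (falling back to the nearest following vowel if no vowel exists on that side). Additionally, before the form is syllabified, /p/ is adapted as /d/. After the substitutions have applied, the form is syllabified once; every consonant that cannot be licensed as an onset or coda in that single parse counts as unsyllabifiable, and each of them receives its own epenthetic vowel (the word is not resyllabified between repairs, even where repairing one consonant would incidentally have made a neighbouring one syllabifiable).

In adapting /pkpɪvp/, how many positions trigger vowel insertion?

After substitution the input is /dkdɪvd/.
The unsyllabifiable consonants are /d/, /k/, /d/; each receives one epenthetic vowel.

3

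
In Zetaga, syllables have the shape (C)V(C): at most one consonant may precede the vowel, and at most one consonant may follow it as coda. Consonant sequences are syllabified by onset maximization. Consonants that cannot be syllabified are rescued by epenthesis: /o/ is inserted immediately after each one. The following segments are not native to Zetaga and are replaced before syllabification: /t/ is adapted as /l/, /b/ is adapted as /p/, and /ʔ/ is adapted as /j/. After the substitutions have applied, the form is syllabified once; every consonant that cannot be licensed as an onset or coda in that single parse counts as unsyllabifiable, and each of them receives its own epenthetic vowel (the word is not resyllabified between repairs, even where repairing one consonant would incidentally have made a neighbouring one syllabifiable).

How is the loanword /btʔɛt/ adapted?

polojɛl

Substitution: /b/ → /p/, /t/ → /l/, /ʔ/ → /j/, giving /pljɛl/.
The consonants /p/, /l/ cannot be parsed into a legal (C)V(C) syllable (at most one coda consonant is licensed; onsets are limited to one consonant).
Each unlicensed consonant becomes the onset of a new syllable: /p/ → /po/, /l/ → /lo/.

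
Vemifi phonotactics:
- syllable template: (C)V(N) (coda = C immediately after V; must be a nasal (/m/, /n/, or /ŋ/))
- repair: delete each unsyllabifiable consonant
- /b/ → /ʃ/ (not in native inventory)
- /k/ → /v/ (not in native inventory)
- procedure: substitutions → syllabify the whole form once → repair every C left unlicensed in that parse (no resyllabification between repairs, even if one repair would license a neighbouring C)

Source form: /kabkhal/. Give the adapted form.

vaha

Substitution: /k/ → /v/, /b/ → /ʃ/, giving /vaʃvhal/.
Under (C)V(N), the unsyllabifiable consonants are /ʃ/, /v/, /l/ (only a nasal (/m/, /n/, or /ŋ/) is licensed in coda position; onsets are limited to one consonant).
Deletion applies to /ʃ/, /v/, /l/.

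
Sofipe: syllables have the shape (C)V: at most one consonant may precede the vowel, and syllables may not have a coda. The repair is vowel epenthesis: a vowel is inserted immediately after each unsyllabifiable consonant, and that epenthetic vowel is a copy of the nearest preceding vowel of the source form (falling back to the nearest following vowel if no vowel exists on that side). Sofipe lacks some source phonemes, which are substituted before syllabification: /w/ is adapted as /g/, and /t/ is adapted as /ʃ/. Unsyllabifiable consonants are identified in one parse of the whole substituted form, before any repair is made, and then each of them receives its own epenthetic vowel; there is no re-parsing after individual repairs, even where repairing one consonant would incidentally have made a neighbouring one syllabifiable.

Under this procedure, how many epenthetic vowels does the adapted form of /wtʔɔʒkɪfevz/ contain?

5

After substitution the input is /gʃʔɔʒkɪfevz/.
The unsyllabifiable consonants are /g/, /ʃ/, /ʒ/, /v/, /z/; each receives one epenthetic vowel.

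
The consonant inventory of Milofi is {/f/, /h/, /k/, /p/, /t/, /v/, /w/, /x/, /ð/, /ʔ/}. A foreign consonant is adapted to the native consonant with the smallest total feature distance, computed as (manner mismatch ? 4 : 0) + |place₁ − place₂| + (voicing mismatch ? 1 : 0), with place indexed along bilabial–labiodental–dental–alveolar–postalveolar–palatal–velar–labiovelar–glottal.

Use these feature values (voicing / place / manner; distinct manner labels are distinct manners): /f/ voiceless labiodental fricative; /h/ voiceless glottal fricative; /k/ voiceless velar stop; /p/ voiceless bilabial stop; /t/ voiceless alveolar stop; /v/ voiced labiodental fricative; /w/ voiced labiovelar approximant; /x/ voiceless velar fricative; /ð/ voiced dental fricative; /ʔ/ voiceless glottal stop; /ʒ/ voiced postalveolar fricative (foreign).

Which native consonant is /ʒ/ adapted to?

ð

/ð/ is closest: same manner (fricative), place distance 2 (postalveolar→dental), same voicing; total 2. Next closest is /v/ at distance 3.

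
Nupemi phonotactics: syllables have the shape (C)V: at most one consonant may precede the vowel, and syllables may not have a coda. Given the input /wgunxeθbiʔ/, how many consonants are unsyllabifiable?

4

The consonants /w/, /n/, /θ/, /ʔ/ cannot be parsed into a legal (C)V syllable (no codas are permitted; onsets are limited to one consonant).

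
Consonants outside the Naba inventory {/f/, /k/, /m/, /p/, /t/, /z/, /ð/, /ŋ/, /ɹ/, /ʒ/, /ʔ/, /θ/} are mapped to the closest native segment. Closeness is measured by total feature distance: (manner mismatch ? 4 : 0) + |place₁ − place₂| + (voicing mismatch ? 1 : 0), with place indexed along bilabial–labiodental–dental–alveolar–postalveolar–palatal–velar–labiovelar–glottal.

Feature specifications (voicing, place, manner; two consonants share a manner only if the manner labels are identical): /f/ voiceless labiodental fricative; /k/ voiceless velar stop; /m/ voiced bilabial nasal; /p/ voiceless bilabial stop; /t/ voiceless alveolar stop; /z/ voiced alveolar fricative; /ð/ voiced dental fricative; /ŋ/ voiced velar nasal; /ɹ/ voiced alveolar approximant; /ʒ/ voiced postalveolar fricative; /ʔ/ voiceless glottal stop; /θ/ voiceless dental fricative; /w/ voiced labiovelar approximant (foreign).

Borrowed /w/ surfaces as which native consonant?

/ɹ/ is closest: same manner (approximant), place distance 4 (labiovelar→alveolar), same voicing; total 4. Next closest is /ŋ/ at distance 5.

ɹ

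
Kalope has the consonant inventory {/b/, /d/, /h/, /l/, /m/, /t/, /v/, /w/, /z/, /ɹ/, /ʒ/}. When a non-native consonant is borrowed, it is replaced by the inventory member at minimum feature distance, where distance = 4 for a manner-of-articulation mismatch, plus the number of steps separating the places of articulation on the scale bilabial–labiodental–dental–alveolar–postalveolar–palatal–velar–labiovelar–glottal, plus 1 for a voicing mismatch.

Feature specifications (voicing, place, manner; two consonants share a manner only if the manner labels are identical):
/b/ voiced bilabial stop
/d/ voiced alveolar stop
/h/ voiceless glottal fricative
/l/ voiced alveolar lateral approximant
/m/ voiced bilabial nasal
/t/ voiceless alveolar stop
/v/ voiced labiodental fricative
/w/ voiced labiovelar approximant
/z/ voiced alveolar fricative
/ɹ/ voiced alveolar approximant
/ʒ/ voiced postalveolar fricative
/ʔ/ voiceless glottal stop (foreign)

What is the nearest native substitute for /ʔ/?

h

/h/ is closest: manner differs (stop→fricative, +4), place distance 0 (glottal→glottal), same voicing; total 4. Next closest is /t/ at distance 5.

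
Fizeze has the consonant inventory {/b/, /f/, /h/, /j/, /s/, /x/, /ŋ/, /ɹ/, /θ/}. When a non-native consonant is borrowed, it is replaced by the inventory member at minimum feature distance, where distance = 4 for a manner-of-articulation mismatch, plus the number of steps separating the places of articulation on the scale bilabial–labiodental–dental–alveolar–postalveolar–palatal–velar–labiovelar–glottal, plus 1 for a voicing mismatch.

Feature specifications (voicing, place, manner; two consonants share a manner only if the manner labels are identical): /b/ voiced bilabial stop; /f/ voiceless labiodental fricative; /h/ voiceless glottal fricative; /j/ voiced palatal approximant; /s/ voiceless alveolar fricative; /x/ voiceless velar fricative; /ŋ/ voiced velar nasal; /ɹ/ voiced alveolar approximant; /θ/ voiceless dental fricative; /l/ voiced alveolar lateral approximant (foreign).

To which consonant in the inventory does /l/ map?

ɹ

/ɹ/ is closest: manner differs (lateral approximant→approximant, +4), place distance 0 (alveolar→alveolar), same voicing; total 4. Next closest is /s/ at distance 5.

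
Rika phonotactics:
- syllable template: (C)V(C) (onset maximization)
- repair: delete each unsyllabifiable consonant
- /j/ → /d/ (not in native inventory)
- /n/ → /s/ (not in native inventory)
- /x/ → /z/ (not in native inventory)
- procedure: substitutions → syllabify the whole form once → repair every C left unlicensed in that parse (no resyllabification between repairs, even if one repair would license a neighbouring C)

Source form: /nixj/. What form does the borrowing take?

Substitution: /n/ → /s/, /x/ → /z/, /j/ → /d/, giving /sizd/.
The consonants /d/ cannot be parsed into a legal (C)V(C) syllable (at most one coda consonant is licensed; onsets are limited to one consonant).
Deleting the stranded consonants removes /d/.

siz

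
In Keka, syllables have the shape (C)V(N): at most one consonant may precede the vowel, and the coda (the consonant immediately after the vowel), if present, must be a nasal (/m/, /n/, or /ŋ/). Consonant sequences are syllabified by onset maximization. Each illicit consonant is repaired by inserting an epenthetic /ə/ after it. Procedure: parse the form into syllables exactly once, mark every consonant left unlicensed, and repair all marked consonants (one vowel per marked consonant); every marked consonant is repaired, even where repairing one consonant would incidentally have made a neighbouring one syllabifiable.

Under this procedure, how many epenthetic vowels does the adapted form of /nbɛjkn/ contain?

The unsyllabifiable consonants are /n/, /j/, /k/, /n/; each receives one epenthetic vowel.

4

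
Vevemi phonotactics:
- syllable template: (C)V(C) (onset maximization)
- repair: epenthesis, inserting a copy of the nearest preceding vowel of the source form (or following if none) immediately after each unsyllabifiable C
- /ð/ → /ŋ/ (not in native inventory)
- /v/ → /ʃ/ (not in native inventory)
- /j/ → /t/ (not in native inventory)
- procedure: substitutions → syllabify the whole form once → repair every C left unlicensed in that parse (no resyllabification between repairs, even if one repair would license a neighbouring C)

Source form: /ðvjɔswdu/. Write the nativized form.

ŋɔʃɔtɔswɔdu

Substitution: /ð/ → /ŋ/, /v/ → /ʃ/, /j/ → /t/, giving /ŋʃtɔswdu/.
The consonants /ŋ/, /ʃ/, /w/ cannot be parsed into a legal (C)V(C) syllable (at most one coda consonant is licensed; onsets are limited to one consonant).
Inserting the epenthetic vowel yields /ŋ/ → /ŋɔ/, /ʃ/ → /ʃɔ/, /w/ → /wɔ/.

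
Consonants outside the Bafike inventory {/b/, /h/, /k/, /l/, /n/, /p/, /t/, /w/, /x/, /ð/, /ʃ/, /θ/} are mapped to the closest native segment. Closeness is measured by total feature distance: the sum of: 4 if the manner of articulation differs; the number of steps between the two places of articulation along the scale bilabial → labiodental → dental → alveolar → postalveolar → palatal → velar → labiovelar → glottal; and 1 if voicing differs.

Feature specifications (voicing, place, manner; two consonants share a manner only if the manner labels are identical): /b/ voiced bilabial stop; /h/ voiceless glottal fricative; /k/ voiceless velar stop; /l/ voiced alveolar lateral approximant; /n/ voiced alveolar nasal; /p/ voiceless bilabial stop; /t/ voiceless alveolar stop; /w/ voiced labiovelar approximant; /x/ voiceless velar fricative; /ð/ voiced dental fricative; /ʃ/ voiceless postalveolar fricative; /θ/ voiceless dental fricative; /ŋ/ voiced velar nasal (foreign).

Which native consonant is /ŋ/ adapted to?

/n/ is closest: same manner (nasal), place distance 3 (velar→alveolar), same voicing; total 3. Next closest is /k/ at distance 5.

n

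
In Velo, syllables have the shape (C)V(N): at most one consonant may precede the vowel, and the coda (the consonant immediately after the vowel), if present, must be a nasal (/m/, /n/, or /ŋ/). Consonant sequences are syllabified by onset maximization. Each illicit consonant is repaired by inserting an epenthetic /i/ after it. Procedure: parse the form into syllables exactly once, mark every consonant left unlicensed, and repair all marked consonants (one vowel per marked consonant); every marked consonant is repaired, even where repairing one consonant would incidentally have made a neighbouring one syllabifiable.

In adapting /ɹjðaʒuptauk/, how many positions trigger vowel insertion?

4

The unsyllabifiable consonants are /ɹ/, /j/, /p/, /k/; each receives one epenthetic vowel.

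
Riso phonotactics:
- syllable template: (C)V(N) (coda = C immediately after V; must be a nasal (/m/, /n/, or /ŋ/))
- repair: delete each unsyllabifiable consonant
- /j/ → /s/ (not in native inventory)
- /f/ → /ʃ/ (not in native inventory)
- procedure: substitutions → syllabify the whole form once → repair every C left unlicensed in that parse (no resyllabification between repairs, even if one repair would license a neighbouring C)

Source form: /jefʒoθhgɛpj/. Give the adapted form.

Substitution: /j/ → /s/, /f/ → /ʃ/, giving /seʃʒoθhgɛps/.
Syllabifying with onset maximization leaves /ʃ/, /θ/, /h/, /p/, /s/ stranded (only a nasal (/m/, /n/, or /ŋ/) is licensed in coda position; onsets are limited to one consonant).
Each unlicensed consonant is deleted: /ʃ/, /θ/, /h/, /p/, /s/.

seʒogɛ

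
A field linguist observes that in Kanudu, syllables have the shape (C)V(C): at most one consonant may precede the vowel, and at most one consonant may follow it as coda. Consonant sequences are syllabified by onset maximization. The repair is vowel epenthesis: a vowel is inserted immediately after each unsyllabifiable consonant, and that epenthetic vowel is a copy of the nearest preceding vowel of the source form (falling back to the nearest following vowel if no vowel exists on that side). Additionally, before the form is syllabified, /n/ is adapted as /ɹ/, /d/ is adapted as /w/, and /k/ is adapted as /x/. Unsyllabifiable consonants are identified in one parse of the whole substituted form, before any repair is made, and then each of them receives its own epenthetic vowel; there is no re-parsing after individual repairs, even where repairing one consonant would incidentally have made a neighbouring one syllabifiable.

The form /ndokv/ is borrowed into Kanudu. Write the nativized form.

Substitution: /n/ → /ɹ/, /d/ → /w/, /k/ → /x/, giving /ɹwoxv/.
Under (C)V(C), the unsyllabifiable consonants are /ɹ/, /v/ (at most one coda consonant is licensed; onsets are limited to one consonant).
Inserting the epenthetic vowel yields /ɹ/ → /ɹo/, /v/ → /vo/.

ɹowoxvo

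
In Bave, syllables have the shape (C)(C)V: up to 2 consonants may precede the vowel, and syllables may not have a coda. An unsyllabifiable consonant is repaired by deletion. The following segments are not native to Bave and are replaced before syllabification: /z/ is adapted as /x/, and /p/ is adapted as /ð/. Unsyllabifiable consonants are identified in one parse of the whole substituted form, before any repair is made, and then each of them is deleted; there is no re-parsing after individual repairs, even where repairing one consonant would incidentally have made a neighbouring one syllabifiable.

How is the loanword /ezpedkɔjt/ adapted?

Substitution: /z/ → /x/, /p/ → /ð/, giving /exðedkɔjt/.
The consonants /j/, /t/ cannot be parsed into a legal (C)(C)V syllable (no codas are permitted; onsets may contain at most 2 consonants).
Deleting the stranded consonants removes /j/, /t/.

exðedkɔ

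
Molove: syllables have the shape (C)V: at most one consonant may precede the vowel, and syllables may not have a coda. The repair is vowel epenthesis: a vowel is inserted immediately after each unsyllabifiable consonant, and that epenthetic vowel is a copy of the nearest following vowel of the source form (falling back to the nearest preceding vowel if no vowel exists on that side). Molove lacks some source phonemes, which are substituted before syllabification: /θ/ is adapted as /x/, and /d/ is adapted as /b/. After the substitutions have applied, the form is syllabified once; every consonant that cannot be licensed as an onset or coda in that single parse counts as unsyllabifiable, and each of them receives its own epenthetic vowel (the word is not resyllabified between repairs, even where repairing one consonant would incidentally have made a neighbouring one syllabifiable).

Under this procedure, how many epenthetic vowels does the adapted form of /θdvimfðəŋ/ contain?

5

After substitution the input is /xbvimfðəŋ/.
The unsyllabifiable consonants are /x/, /b/, /m/, /f/, /ŋ/; each receives one epenthetic vowel.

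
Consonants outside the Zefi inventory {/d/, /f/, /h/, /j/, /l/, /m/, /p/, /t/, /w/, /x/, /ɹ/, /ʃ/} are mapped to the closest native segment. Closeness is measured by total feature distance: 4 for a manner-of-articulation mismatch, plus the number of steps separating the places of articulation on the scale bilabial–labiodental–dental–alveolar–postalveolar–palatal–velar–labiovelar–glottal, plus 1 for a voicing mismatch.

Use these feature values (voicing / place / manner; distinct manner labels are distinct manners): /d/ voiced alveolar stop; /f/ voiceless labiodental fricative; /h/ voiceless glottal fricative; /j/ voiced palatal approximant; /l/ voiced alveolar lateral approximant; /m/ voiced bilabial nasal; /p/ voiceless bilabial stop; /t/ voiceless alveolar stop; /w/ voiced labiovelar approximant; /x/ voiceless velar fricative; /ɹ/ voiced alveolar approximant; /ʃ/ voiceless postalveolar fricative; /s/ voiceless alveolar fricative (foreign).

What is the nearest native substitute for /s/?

ʃ

/ʃ/ is closest: same manner (fricative), place distance 1 (alveolar→postalveolar), same voicing; total 1. Next closest is /f/ at distance 2.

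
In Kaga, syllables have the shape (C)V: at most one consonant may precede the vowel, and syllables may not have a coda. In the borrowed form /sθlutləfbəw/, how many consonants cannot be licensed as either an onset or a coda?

5

Syllabifying with onset maximization leaves /s/, /θ/, /t/, /f/, /w/ stranded (no codas are permitted; onsets are limited to one consonant).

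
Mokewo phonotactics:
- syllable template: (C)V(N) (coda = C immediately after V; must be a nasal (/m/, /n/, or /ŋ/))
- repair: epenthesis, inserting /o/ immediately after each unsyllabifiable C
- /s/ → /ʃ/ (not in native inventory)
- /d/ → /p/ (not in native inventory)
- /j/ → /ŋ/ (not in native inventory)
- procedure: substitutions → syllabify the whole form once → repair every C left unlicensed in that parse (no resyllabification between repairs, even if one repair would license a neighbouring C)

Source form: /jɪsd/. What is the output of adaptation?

ŋɪʃopo

Substitution: /j/ → /ŋ/, /s/ → /ʃ/, /d/ → /p/, giving /ŋɪʃp/.
The consonants /ʃ/, /p/ cannot be parsed into a legal (C)V(N) syllable (only a nasal (/m/, /n/, or /ŋ/) is licensed in coda position; onsets are limited to one consonant).
Inserting the epenthetic vowel yields /ʃ/ → /ʃo/, /p/ → /po/.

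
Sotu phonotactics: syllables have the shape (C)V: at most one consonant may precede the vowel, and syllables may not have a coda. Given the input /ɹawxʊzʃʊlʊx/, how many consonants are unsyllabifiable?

Syllabifying with onset maximization leaves /w/, /z/, /x/ stranded (no codas are permitted; onsets are limited to one consonant).

3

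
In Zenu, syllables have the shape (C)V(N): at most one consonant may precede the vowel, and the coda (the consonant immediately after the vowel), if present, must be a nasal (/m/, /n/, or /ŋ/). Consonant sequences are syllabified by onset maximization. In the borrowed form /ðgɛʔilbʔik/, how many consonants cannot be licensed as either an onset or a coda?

Syllabifying with onset maximization leaves /ð/, /l/, /b/, /k/ stranded (only a nasal (/m/, /n/, or /ŋ/) is licensed in coda position; onsets are limited to one consonant).

4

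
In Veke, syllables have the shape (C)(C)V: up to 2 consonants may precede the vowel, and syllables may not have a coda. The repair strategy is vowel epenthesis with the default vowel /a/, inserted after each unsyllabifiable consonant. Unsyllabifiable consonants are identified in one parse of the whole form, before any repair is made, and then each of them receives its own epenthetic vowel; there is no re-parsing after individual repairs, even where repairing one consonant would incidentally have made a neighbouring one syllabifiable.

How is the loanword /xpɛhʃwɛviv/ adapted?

Syllabifying with onset maximization leaves /h/, /v/ stranded (no codas are permitted; onsets may contain at most 2 consonants).
Epenthesis after each stranded consonant: /h/ → /ha/, /v/ → /va/.

xpɛhaʃwɛviva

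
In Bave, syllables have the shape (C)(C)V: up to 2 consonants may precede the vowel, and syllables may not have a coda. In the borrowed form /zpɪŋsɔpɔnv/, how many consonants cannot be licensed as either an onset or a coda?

The consonants /n/, /v/ cannot be parsed into a legal (C)(C)V syllable (no codas are permitted; onsets may contain at most 2 consonants).

2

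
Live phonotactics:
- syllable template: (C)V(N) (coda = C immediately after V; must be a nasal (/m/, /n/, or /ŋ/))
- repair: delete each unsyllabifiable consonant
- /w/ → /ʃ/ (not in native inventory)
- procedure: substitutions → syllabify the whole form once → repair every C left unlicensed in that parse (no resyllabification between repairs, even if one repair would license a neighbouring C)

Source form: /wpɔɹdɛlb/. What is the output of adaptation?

pɔdɛ

Substitution: /w/ → /ʃ/, giving /ʃpɔɹdɛlb/.
Syllabifying with onset maximization leaves /ʃ/, /ɹ/, /l/, /b/ stranded (only a nasal (/m/, /n/, or /ŋ/) is licensed in coda position; onsets are limited to one consonant).
Deleting the stranded consonants removes /ʃ/, /ɹ/, /l/, /b/.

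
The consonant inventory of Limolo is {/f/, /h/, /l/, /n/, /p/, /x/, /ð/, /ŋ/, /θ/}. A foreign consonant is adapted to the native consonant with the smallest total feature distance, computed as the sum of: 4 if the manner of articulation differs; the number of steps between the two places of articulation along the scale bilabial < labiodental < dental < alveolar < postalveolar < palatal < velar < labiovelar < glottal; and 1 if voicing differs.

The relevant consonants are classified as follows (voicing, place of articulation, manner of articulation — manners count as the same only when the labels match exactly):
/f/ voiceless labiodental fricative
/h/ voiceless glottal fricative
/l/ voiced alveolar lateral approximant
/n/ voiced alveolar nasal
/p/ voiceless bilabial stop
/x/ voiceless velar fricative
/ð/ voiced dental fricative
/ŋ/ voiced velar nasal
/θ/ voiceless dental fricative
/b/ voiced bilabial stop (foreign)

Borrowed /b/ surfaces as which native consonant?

/p/ is closest: same manner (stop), place distance 0 (bilabial→bilabial), voicing differs (+1); total 1. Next closest is /f/ at distance 6.

p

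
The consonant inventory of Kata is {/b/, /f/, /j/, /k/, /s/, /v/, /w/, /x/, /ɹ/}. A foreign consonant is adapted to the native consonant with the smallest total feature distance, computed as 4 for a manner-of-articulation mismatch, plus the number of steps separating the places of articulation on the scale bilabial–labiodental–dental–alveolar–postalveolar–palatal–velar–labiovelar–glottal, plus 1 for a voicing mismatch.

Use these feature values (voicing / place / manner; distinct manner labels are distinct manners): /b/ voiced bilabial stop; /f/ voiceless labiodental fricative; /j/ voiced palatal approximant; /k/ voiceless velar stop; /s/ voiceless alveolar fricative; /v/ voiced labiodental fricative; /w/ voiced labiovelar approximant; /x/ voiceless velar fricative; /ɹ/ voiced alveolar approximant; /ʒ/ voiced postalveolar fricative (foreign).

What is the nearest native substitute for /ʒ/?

/s/ is closest: same manner (fricative), place distance 1 (postalveolar→alveolar), voicing differs (+1); total 2. Next closest is /v/ at distance 3.

s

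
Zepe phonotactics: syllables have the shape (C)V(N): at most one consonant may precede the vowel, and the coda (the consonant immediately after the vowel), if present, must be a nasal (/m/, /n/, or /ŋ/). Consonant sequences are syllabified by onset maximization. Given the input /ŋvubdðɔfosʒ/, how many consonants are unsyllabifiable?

Under (C)V(N), the unsyllabifiable consonants are /ŋ/, /b/, /d/, /s/, /ʒ/ (only a nasal (/m/, /n/, or /ŋ/) is licensed in coda position; onsets are limited to one consonant).

5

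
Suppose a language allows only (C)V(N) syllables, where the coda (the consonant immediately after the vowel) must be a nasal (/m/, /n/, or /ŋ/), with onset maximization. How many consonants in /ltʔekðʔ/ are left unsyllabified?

Syllabifying with onset maximization leaves /l/, /t/, /k/, /ð/, /ʔ/ stranded (only a nasal (/m/, /n/, or /ŋ/) is licensed in coda position; onsets are limited to one consonant).

5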